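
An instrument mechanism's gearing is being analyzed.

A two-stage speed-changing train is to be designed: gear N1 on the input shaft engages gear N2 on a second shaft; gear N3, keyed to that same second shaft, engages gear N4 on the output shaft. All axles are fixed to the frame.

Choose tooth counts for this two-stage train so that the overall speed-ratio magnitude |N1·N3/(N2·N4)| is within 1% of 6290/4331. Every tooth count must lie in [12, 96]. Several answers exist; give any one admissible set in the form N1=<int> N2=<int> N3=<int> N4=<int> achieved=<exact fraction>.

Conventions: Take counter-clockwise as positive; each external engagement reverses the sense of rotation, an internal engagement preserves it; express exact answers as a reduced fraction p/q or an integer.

design class (target 6290/4331): fixed-axis compound train
target = 6290/4331 in lowest terms: an exact hit needs N1·N3 = k·6290 and N2·N4 = k·4331 for one integer k, every count in [12, 96]; additionally prefer no 1:1 stage (N1 ≠ N2, N3 ≠ N4)
k = 1: N1·N3 = 6290 = 74·85, N2·N4 = 4331 = 61·71
achieved = 74·85/(61·71) = 6290/4331; |achieved − target| = 0 ≤ 629/43310 ✓

N1=74 N2=61 N3=85 N4=71 achieved=6290/4331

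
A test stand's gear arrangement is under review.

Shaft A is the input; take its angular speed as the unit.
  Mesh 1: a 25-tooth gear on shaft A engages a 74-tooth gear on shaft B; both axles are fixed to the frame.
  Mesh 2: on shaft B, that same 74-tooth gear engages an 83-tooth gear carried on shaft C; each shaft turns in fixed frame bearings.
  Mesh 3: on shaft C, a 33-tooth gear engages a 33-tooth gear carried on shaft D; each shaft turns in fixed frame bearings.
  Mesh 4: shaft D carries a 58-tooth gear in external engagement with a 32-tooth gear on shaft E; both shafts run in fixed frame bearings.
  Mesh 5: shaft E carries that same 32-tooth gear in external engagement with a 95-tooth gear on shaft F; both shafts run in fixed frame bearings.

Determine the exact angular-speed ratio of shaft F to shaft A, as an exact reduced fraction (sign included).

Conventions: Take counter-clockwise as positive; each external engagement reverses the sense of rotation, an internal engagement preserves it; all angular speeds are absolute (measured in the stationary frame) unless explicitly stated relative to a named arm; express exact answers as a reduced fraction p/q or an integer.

-290/1577

class = fixed-axis compound train [5 meshes; 5 ratios multiply, 5 sense flips]
mesh 1 [25T→74T]: running ratio 25/74, sense −
mesh 2 [74T→83T]: running ratio 25/83, sense +
mesh 3 [33T→33T]: running ratio 25/83, sense −
mesh 4 [58T→32T]: running ratio 725/1328, sense +
mesh 5 [32T→95T]: running ratio 290/1577, sense −
ω_out/ω_in = -290/1577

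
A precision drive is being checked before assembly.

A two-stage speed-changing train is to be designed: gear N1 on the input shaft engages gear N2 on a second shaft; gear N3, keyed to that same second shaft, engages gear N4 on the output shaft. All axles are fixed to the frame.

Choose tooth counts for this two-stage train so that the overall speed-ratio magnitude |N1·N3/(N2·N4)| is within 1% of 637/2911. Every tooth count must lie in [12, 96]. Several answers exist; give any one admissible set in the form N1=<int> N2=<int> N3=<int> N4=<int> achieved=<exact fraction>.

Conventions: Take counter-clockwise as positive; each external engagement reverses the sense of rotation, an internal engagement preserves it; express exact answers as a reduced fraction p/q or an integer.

topology: fixed-axis compound train — 2 stages, target 637/2911
target = 637/2911 in lowest terms: an exact hit needs N1·N3 = k·637 and N2·N4 = k·2911 for one integer k, every count in [12, 96]; additionally prefer no 1:1 stage (N1 ≠ N2, N3 ≠ N4)
k = 1: N1·N3 = 637 = 13·49, N2·N4 = 2911 = 41·71
achieved = 13·49/(41·71) = 637/2911; |achieved − target| = 0 ≤ 637/291100 ✓

N1=13 N2=41 N3=49 N4=71 achieved=637/2911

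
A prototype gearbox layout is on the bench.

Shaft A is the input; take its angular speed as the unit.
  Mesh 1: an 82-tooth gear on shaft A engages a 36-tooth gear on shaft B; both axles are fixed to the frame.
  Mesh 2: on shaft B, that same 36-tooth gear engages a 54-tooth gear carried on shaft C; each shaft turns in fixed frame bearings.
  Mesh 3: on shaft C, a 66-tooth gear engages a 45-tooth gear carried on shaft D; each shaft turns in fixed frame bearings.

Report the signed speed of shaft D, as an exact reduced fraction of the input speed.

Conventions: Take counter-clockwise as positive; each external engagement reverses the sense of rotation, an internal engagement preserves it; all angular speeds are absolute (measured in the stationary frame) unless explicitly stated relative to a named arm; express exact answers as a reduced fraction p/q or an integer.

3-mesh fixed-axis compound train (all bearings frame-fixed)
mesh 1 [82T→36T]: |ω|/ω_in = 1×82/36 = 41/18, sense flips to −
mesh 2 [36T→54T]: |ω|/ω_in = (41/18)×36/54 = 41/27, sense flips to +
mesh 3 [66T→45T]: |ω|/ω_in = (41/27)×66/45 = 902/405, sense flips to −
signed output speed (× input speed) = -902/405

-902/405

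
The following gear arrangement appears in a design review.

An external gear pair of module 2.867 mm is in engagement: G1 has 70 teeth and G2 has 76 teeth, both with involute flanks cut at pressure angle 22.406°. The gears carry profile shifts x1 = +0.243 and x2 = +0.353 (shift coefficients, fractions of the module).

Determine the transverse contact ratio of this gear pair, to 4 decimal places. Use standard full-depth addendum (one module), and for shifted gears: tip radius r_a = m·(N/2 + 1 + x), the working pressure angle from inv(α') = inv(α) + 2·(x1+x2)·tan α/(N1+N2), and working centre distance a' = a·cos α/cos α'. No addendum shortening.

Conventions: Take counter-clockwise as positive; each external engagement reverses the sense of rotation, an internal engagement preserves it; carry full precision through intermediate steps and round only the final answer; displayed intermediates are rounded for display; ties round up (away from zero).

single-mesh involute tooth geometry (70T engaging 76T at module 2.867)
base radii: r_b1 = 92.769567, r_b2 = 100.721244
tip radii: r_a1 = 103.908681, r_a2 = 112.825051
inv(α') = inv(22.406°) + 2·(+0.243+0.353)·tan α/(70+76) = 0.02460042  ⇒  α' = 23.48193°
a' = a·cos α / cos α' = 209.2910·cos 22.406°/cos 23.48193° = 210.961410
action lengths: √(r_a1²−r_b1²) = 46.806212, √(r_a2²−r_b2²) = 50.840172
base pitch p_b = π·m·cos α = 8.326977
CR = (46.806212 + 50.840172 − 210.961410·sin 23.48193°)/8.326977 = 1.631654
contact ratio ≈ 1.6317

1.6317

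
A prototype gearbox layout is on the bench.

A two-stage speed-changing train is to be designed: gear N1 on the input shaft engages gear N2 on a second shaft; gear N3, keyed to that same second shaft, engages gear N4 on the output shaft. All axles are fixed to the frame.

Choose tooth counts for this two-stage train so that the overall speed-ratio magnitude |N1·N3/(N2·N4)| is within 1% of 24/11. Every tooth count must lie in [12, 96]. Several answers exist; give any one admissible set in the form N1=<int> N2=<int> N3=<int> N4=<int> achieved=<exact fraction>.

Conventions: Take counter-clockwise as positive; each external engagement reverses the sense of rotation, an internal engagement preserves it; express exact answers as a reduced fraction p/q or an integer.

N1=12 N2=22 N3=48 N4=12 achieved=24/11

2-stage fixed-axis compound train for ratio 24/11
target = 24/11 in lowest terms: an exact hit needs N1·N3 = k·24 and N2·N4 = k·11 for one integer k, every count in [12, 96]; additionally prefer no 1:1 stage (N1 ≠ N2, N3 ≠ N4)
k = 1…23: no 1:1-free in-range split of k·24 and k·11 into factor pairs; take k = 24
k = 24: N1·N3 = 576 = 12·48, N2·N4 = 264 = 22·12
achieved = 12·48/(22·12) = 24/11; |achieved − target| = 0 ≤ 6/275 ✓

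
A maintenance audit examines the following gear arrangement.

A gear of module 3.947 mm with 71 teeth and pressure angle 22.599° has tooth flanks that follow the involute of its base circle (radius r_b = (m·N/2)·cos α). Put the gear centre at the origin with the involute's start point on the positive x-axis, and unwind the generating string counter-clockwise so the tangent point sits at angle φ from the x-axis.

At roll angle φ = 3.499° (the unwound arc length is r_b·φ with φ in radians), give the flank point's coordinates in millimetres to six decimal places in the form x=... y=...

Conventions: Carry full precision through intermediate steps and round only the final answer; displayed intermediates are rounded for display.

x=129.600765 y=0.009817

class = single-mesh tooth geometry [base-circle involute, m = 3.947, 71T]
pitch radius r_p = m·N/2 = 3.947·71/2 = 140.118500
base radius r_b = r_p·cos α = 140.118500·cos 22.599° = 129.359771
roll angle φ = 3.499° = 0.06106907 rad
x = r_b·(cos φ + φ·sin φ) = 129.600765
y = r_b·(sin φ − φ·cos φ) = 0.009817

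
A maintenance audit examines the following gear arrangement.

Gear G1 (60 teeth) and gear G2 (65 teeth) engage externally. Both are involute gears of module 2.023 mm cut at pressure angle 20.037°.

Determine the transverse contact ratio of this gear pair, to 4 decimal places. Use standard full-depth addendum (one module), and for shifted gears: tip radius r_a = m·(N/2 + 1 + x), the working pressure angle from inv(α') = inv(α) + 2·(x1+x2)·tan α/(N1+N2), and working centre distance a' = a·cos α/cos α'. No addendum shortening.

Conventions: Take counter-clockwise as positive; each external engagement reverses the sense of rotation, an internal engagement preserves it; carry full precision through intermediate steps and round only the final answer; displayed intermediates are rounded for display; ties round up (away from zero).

single-mesh involute tooth geometry (60T engaging 65T at module 2.023)
base radii: r_b1 = 57.016529, r_b2 = 61.767906
tip radii: r_a1 = 62.713000, r_a2 = 67.770500
no profile shift: α' = α, a' = a
action lengths: √(r_a1²−r_b1²) = 26.115815, √(r_a2²−r_b2²) = 27.884878
base pitch p_b = π·m·cos α = 5.970757
CR = (26.115815 + 27.884878 − 126.437500·sin 20.03700°)/5.970757 = 1.788685
contact ratio ≈ 1.7887

1.7887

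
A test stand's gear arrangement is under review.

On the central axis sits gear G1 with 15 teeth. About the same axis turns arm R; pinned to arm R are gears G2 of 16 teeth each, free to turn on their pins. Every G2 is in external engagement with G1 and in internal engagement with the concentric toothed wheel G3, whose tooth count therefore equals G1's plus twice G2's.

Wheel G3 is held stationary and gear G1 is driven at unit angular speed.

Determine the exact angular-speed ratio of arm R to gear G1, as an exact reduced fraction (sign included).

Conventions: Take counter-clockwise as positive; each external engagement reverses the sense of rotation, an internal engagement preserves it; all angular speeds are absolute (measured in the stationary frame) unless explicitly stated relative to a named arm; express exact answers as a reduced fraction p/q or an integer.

planetary set (15T centre, 16T on arm, 47T internal) — Willis relation
ring teeth: 15 + 2·16 = 47
15(ω_sun−ω_arm) = −47(ω_ring−ω_arm),  ω_ring = 0, ω_sun = 1
15(1−ω_arm) = −47(0−ω_arm)  ⇒  62·ω_arm = 15  ⇒  ω_arm = 15/62
ω_out/ω_in = 15/62

15/62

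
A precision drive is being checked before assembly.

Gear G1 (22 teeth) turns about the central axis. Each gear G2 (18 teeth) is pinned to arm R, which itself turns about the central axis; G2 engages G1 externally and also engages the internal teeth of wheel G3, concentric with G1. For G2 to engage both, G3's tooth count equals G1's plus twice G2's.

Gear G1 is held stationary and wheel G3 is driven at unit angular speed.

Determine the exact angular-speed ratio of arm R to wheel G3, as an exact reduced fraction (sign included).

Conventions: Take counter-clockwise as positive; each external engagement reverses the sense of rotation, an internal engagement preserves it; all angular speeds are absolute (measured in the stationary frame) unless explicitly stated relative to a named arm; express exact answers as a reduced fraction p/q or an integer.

topology: planetary set — G1 22T / G2 18T / G3 58T, arm = carrier (Willis)
ring teeth: 22 + 2·18 = 58
22(ω_sun−ω_arm) = −58(ω_ring−ω_arm),  ω_sun = 0, ω_ring = 1
22(0−ω_arm) = −58(1−ω_arm)  ⇒  80·ω_arm = 58  ⇒  ω_arm = 29/40
ω_out/ω_in = 29/40

29/40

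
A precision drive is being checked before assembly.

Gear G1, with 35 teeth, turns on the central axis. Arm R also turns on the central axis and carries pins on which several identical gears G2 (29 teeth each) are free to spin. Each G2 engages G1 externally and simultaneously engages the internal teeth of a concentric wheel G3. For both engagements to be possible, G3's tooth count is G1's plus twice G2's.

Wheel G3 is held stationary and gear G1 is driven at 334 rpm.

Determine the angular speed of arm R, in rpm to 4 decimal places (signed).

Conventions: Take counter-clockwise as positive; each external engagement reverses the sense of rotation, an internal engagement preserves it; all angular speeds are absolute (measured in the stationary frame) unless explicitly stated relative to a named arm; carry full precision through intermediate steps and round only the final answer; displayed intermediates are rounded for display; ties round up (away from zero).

+91.3281 rpm

topology: planetary set — G1 35T / G2 29T / G3 93T, arm = carrier (Willis)
normalise by the input: solve with ω_sun = 1, then scale by 334 rpm
ring teeth: 35 + 2·29 = 93
35(ω_sun−ω_arm) = −93(ω_ring−ω_arm),  ω_ring = 0, ω_sun = 1
35(1−ω_arm) = −93(0−ω_arm)  ⇒  128·ω_arm = 35  ⇒  ω_arm = 35/128
scale: ω_arm = 35/128 × 334 rpm = +91.3281 rpm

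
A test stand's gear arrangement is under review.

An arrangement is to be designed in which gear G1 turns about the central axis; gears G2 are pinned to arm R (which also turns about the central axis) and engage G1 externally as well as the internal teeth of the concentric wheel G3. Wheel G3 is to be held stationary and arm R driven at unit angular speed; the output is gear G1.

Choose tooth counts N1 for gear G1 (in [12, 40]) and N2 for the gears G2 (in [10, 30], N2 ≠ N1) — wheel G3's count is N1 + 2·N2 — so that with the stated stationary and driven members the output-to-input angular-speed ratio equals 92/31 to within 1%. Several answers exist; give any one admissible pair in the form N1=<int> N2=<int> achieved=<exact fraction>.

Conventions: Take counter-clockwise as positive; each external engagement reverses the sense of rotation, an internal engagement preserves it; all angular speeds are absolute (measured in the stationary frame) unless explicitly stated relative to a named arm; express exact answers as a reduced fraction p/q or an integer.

topology: planetary set — design target 92/31, arm = carrier (Willis)
Willis with ω_ring = 0: ω_sun/ω_arm = (N1+N3)/N1; set equal to 92/31  ⇒  N3/N1 = 92/31 − 1 = 61/31
N3 = N1 + 2·N2  ⇒  N2/N1 = (N3/N1 − 1)/2 = (61/31 − 1)/2 = 15/31
smallest multiple with N1 ≥ 12 and N2 ≥ 10: k = 1  ⇒  N1 = 1·31 = 31, N2 = 1·15 = 15 (N1 ≤ 40, N2 ≤ 30, N2 ≠ N1 ✓), N3 = 31 + 2·15 = 61
check: (N1+N3)/N1 with N1 = 31, N3 = 61 gives 92/31; |achieved − target| = 0 ≤ 23/775 ✓

N1=31 N2=15 achieved=92/31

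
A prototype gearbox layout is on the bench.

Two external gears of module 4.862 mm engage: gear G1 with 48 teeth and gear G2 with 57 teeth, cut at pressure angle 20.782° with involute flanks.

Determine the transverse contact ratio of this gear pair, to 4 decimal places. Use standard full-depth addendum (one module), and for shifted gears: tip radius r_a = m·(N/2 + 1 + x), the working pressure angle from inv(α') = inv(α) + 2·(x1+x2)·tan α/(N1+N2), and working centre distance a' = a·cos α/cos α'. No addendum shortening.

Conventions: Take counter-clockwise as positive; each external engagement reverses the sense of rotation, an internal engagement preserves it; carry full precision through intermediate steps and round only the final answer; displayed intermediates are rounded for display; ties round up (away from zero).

recognized (one external pair, fixed centres): single-mesh tooth geometry, m = 4.862, N1 = 48, N2 = 57
base radii: r_b1 = 109.095951, r_b2 = 129.551442
tip radii: r_a1 = 121.550000, r_a2 = 143.429000
no profile shift: α' = α, a' = a
action lengths: √(r_a1²−r_b1²) = 53.595485, √(r_a2²−r_b2²) = 61.549184
base pitch p_b = π·m·cos α = 14.280627
CR = (53.595485 + 61.549184 − 255.255000·sin 20.78200°)/14.280627 = 1.720990
contact ratio ≈ 1.7210

1.7210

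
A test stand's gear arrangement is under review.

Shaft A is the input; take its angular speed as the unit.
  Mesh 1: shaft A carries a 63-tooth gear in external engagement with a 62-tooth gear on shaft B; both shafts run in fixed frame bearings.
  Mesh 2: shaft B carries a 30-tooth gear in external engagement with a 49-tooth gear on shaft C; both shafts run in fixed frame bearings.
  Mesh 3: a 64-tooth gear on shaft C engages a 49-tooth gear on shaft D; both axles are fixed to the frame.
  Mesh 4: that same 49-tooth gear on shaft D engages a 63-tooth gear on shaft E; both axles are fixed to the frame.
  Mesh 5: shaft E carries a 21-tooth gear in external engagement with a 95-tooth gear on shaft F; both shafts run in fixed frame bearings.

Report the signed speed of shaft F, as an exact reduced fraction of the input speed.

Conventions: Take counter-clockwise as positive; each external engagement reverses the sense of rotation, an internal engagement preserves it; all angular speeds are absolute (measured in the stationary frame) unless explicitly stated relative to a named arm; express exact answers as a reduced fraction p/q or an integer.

5-mesh fixed-axis compound train (all bearings frame-fixed)
mesh 1 [63T→62T]: |ω|/ω_in = 1×63/62 = 63/62, sense flips to −
mesh 2 [30T→49T]: |ω|/ω_in = (63/62)×30/49 = 135/217, sense flips to +
mesh 3 [64T→49T]: |ω|/ω_in = (135/217)×64/49 = 8640/10633, sense flips to −
mesh 4 [49T→63T]: |ω|/ω_in = (8640/10633)×49/63 = 960/1519, sense flips to +
mesh 5 [21T→95T]: |ω|/ω_in = (960/1519)×21/95 = 576/4123, sense flips to −
signed output speed (× input speed) = -576/4123

-576/4123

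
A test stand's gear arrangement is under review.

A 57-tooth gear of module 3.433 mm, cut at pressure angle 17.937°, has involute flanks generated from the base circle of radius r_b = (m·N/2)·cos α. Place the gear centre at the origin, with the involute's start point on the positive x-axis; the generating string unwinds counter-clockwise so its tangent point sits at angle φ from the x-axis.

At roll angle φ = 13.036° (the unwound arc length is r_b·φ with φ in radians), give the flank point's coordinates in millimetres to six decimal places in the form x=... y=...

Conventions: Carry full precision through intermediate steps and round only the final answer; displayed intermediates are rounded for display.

topology: single-mesh involute geometry — m = 3.433, N = 57
pitch radius r_p = m·N/2 = 3.433·57/2 = 97.840500
base radius r_b = r_p·cos α = 97.840500·cos 17.937° = 93.085033
roll angle φ = 13.036° = 0.22752112 rad
x = r_b·(cos φ + φ·sin φ) = 95.463256
y = r_b·(sin φ − φ·cos φ) = 0.363558

x=95.463256 y=0.363558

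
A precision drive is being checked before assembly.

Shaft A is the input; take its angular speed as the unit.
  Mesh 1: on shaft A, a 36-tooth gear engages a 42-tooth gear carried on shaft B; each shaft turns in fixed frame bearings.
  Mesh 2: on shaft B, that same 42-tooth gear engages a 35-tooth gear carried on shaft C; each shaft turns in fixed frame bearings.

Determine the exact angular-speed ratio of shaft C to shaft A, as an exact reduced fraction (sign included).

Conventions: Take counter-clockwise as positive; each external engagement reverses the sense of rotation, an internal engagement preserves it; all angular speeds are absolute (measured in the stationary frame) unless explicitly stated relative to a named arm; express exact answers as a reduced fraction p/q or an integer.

36/35

class = fixed-axis compound train [2 meshes; 2 ratios multiply, 2 sense flips]
mesh 1 [36T→42T]: running ratio 6/7, sense −
mesh 2 [42T→35T]: running ratio 36/35, sense +
ω_out/ω_in = 36/35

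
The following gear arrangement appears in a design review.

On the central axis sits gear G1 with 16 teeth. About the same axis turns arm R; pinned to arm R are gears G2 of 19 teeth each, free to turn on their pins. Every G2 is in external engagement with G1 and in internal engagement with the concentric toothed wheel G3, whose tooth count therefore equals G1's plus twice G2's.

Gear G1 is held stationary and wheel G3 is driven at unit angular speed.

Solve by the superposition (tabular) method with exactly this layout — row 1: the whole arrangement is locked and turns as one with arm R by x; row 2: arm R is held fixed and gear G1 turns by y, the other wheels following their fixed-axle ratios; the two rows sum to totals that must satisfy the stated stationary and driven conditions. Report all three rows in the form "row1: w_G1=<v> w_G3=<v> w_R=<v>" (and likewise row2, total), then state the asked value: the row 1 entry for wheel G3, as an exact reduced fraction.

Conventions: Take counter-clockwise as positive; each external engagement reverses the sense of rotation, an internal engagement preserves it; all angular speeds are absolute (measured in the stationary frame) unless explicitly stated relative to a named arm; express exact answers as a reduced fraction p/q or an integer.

row1: w_G1=27/35 w_G3=27/35 w_R=27/35
row2: w_G1=-27/35 w_G3=8/35 w_R=0
total: w_G1=0 w_G3=1 w_R=27/35
asked value: 27/35

topology: planetary set — G1 16T / G2 19T / G3 54T, arm = carrier (Willis)
row 1 — lock + rotate with arm: ω_sun = ω_ring = ω_arm = x
superposition row 2 [arm held]: sun y, ring −(16/54)·y, arm 0
boundary: total ω_sun = x + y = 0 and total ω_ring = x − (16/54)·y = 1  ⇒  y = -27/35, x = 27/35
row 2 ring = −(16/54)·(-27/35) = 8/35
totals (row 1 + row 2): sun 27/35 + (-27/35) = 0, ring 27/35 + 8/35 = 1, arm 27/35 + 0 = 27/35
asked cell (row1, ring) = 27/35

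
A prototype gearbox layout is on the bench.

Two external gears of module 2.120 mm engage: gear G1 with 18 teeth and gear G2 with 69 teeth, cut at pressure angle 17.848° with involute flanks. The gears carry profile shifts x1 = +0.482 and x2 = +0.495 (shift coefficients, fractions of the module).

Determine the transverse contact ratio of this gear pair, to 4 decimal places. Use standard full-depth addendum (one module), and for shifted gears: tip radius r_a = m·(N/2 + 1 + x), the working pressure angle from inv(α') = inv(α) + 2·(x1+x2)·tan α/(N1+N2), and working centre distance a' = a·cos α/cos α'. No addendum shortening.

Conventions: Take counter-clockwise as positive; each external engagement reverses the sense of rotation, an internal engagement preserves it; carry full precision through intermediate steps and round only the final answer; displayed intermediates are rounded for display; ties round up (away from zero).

1.5934

recognized (one external pair, fixed centres): single-mesh tooth geometry, m = 2.120, N1 = 18, N2 = 69
base radii: r_b1 = 18.161736, r_b2 = 69.619988
tip radii: r_a1 = 22.221840, r_a2 = 76.309400
inv(α') = inv(17.848°) + 2·(+0.482+0.495)·tan α/(18+69) = 0.01771468  ⇒  α' = 21.14272°
a' = a·cos α / cos α' = 92.2200·cos 17.848°/cos 21.14272° = 94.117240
action lengths: √(r_a1²−r_b1²) = 12.804746, √(r_a2²−r_b2²) = 31.243908
base pitch p_b = π·m·cos α = 6.339642
CR = (12.804746 + 31.243908 − 94.117240·sin 21.14272°)/6.339642 = 1.593353
contact ratio ≈ 1.5934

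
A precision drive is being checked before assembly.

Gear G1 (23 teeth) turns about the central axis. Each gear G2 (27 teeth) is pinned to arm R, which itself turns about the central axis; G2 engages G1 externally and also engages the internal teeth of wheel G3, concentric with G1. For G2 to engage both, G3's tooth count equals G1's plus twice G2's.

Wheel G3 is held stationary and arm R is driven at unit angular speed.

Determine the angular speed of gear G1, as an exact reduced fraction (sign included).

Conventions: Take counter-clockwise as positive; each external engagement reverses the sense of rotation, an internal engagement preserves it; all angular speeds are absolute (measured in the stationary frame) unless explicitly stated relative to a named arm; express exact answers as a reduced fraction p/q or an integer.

planetary set (23T centre, 27T on arm, 77T internal) — Willis relation
ring teeth: 23 + 2·27 = 77
23(ω_sun−ω_arm) = −77(ω_ring−ω_arm),  ω_ring = 0, ω_arm = 1
ω_sun = 1 − (77/23)(0−1) = 100/23
exact speed ratio = 100/23

100/23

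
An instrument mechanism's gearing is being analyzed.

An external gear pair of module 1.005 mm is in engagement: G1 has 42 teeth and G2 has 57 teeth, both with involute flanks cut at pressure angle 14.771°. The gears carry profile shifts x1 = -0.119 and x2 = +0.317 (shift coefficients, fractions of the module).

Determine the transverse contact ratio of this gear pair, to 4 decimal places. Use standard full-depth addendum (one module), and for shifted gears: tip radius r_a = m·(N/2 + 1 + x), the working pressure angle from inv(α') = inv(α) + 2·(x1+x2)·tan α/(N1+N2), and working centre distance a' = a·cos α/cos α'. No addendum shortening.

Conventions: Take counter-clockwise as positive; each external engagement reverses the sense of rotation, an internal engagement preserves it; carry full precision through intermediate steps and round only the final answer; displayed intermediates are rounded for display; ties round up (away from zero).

2.0342

class = single-mesh tooth geometry [involute pair 42T × 57T, m = 1.005]
base radii: r_b1 = 20.407534, r_b2 = 27.695939
tip radii: r_a1 = 21.990405, r_a2 = 29.966085
inv(α') = inv(14.771°) + 2·(-0.119+0.317)·tan α/(42+57) = 0.00692209  ⇒  α' = 15.59149°
a' = a·cos α / cos α' = 49.7475·cos 14.771°/cos 15.59149° = 49.941184
action lengths: √(r_a1²−r_b1²) = 8.192099, √(r_a2²−r_b2²) = 11.441208
base pitch p_b = π·m·cos α = 3.052960
CR = (8.192099 + 11.441208 − 49.941184·sin 15.59149°)/3.052960 = 2.034181
contact ratio ≈ 2.0342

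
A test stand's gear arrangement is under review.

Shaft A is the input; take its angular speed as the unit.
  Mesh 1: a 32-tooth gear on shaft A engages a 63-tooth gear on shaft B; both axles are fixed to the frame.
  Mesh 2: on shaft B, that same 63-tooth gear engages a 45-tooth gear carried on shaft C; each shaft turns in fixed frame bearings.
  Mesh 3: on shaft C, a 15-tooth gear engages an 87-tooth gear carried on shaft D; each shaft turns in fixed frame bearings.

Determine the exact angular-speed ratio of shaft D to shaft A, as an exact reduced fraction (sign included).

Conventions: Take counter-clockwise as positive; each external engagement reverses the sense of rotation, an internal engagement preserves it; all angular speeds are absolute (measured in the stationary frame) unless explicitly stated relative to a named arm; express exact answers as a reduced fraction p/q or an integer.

class = fixed-axis compound train [3 meshes; 3 ratios multiply, 3 sense flips]
mesh 1 [32T→63T]: running ratio 32/63, sense −
mesh 2 [63T→45T]: running ratio 32/45, sense +
mesh 3 [15T→87T]: running ratio 32/261, sense −
ω_out/ω_in = -32/261

-32/261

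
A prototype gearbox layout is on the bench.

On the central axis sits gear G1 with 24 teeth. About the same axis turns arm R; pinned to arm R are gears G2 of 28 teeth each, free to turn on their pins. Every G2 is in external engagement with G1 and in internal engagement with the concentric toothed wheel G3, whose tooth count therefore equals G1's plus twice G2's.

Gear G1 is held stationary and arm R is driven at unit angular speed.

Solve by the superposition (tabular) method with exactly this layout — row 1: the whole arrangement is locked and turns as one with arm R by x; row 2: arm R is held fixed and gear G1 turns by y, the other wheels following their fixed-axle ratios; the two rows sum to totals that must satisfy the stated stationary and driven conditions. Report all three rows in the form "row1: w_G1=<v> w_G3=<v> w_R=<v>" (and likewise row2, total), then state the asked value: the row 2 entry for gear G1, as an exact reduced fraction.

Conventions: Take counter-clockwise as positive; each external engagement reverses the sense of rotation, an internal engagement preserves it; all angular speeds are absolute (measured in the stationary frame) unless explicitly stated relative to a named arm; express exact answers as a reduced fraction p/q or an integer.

row1: w_G1=1 w_G3=1 w_R=1
row2: w_G1=-1 w_G3=3/10 w_R=0
total: w_G1=0 w_G3=13/10 w_R=1
asked value: -1

planetary set (24T centre, 28T on arm, 80T internal) — Willis relation
superposition row 1 [locked train]: every member turns x
row 2: sun turns y, ring = −(24/80)·y, arm 0
boundary: total ω_sun = x + y = 0 and total ω_arm = x = 1  ⇒  y = -1, x = 1
row 2 ring = −(24/80)·(-1) = 3/10
totals (row 1 + row 2): sun 1 + (-1) = 0, ring 1 + 3/10 = 13/10, arm 1 + 0 = 1
asked cell (row2, sun) = -1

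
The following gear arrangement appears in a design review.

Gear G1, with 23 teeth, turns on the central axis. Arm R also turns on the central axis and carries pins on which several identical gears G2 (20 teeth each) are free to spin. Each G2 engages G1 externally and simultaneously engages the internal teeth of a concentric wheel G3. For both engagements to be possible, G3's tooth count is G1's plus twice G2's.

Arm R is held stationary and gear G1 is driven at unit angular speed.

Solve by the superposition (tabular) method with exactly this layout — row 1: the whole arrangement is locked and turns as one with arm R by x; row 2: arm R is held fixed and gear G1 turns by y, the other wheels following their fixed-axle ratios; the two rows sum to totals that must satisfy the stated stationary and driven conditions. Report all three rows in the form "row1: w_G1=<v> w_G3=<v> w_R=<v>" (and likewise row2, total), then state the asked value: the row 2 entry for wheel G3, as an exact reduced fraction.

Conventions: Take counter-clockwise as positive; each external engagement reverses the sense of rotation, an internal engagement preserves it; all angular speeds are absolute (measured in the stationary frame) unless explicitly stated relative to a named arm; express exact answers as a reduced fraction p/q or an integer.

row1: w_G1=0 w_G3=0 w_R=0
row2: w_G1=1 w_G3=-23/63 w_R=0
total: w_G1=1 w_G3=-23/63 w_R=0
asked value: -23/63

class = planetary set [G3 = 23+2·20 = 63; Willis about the carrier]
row 1 (train locked, turned with arm): all members turn x
superposition row 2 [arm held]: sun y, ring −(23/63)·y, arm 0
boundary: total ω_arm = x = 0 and total ω_sun = x + y = 1  ⇒  y = 1, x = 0
row 2 ring = −(23/63)·1 = -23/63
totals (row 1 + row 2): sun 0 + 1 = 1, ring 0 + (-23/63) = -23/63, arm 0 + 0 = 0
asked cell (row2, ring) = -23/63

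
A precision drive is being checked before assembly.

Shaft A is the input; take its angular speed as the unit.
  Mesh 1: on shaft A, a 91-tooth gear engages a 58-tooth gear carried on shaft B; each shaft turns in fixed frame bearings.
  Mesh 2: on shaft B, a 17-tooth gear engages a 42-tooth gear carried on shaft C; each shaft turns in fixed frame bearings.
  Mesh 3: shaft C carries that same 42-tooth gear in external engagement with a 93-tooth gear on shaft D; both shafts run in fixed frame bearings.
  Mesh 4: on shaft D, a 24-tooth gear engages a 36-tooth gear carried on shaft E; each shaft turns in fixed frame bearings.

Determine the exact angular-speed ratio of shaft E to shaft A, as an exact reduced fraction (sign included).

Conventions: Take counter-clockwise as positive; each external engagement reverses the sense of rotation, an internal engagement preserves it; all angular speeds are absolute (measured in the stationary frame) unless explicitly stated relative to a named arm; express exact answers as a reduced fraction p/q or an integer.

class = fixed-axis compound train [4 meshes; 4 ratios multiply, 4 sense flips]
mesh 1 [91T→58T]: running ratio 91/58, sense −
mesh 2 [17T→42T]: running ratio 221/348, sense +
mesh 3 [42T→93T]: running ratio 1547/5394, sense −
mesh 4 [24T→36T]: running ratio 1547/8091, sense +
ω_out/ω_in = 1547/8091

1547/8091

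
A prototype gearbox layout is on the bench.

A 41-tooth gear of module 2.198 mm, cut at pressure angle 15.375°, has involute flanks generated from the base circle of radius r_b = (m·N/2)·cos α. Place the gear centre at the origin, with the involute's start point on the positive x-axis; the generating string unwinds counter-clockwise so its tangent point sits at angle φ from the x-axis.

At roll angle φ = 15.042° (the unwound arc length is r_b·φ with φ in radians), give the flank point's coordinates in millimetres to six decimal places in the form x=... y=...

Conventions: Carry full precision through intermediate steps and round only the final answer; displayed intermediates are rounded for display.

x=44.917926 y=0.260247

topology: single-mesh involute geometry — m = 2.198, N = 41
pitch radius r_p = m·N/2 = 2.198·41/2 = 45.059000
base radius r_b = r_p·cos α = 45.059000·cos 15.375° = 43.446392
roll angle φ = 15.042° = 0.26253243 rad
x = r_b·(cos φ + φ·sin φ) = 44.917926
y = r_b·(sin φ − φ·cos φ) = 0.260247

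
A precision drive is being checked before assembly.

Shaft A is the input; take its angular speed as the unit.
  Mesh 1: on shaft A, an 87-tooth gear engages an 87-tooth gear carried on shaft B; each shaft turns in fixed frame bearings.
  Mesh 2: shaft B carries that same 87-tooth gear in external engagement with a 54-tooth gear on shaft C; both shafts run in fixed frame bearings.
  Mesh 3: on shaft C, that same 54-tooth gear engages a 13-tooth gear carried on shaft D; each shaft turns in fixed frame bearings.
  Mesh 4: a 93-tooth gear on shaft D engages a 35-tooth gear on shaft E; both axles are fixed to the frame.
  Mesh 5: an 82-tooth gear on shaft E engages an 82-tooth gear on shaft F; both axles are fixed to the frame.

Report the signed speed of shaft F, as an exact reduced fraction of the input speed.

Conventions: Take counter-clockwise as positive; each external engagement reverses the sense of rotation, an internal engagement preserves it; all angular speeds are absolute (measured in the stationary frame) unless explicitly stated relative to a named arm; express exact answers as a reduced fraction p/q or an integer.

-8091/455

5-mesh fixed-axis compound train (all bearings frame-fixed)
mesh 1 [87T→87T]: |ω|/ω_in = 1×87/87 = 1, sense flips to −
mesh 2 [87T→54T]: |ω|/ω_in = 1×87/54 = 29/18, sense flips to +
mesh 3 [54T→13T]: |ω|/ω_in = (29/18)×54/13 = 87/13, sense flips to −
mesh 4 [93T→35T]: |ω|/ω_in = (87/13)×93/35 = 8091/455, sense flips to +
mesh 5 [82T→82T]: |ω|/ω_in = (8091/455)×82/82 = 8091/455, sense flips to −
signed output speed (× input speed) = -8091/455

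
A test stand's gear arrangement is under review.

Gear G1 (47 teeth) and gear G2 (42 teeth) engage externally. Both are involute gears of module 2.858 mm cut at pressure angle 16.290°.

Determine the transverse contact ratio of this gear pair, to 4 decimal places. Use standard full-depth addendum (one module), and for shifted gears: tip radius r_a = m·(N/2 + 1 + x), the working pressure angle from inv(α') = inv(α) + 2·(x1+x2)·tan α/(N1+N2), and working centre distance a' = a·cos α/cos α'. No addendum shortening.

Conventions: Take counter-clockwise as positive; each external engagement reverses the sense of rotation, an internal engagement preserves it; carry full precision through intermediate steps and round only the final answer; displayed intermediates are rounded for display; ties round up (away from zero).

topology: single-mesh involute geometry — m = 2.858, 47T/42T pair
base radii: r_b1 = 64.466692, r_b2 = 57.608533
tip radii: r_a1 = 70.021000, r_a2 = 62.876000
no profile shift: α' = α, a' = a
action lengths: √(r_a1²−r_b1²) = 27.331046, √(r_a2²−r_b2²) = 25.192227
base pitch p_b = π·m·cos α = 8.618216
CR = (27.331046 + 25.192227 − 127.181000·sin 16.29000°)/8.618216 = 1.955057
contact ratio ≈ 1.9551

1.9551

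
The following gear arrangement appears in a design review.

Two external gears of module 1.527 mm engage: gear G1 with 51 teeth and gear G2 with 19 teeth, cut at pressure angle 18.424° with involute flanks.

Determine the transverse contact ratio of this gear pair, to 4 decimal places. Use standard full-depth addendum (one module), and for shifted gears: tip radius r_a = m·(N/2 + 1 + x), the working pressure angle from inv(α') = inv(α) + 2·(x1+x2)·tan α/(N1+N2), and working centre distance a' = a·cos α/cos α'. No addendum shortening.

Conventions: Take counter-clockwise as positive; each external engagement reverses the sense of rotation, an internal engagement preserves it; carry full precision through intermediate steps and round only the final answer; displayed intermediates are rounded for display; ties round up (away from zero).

1.7243

recognized (one external pair, fixed centres): single-mesh tooth geometry, m = 1.527, N1 = 51, N2 = 19
base radii: r_b1 = 36.942657, r_b2 = 13.762951
tip radii: r_a1 = 40.465500, r_a2 = 16.033500
no profile shift: α' = α, a' = a
action lengths: √(r_a1²−r_b1²) = 16.513533, √(r_a2²−r_b2²) = 8.225224
base pitch p_b = π·m·cos α = 4.551325
CR = (16.513533 + 8.225224 − 53.445000·sin 18.42400°)/4.551325 = 1.724257
contact ratio ≈ 1.7243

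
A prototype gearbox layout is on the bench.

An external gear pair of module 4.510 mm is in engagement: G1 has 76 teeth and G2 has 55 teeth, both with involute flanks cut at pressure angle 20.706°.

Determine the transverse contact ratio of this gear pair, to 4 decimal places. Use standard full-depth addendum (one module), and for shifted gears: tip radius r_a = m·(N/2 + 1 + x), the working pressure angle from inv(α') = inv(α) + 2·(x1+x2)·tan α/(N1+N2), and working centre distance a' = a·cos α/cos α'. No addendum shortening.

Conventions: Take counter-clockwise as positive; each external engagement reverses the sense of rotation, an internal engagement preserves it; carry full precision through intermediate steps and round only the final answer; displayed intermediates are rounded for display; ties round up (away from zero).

1.7552

recognized (one external pair, fixed centres): single-mesh tooth geometry, m = 4.510, N1 = 76, N2 = 55
base radii: r_b1 = 160.310053, r_b2 = 116.013854
tip radii: r_a1 = 175.890000, r_a2 = 128.535000
no profile shift: α' = α, a' = a
action lengths: √(r_a1²−r_b1²) = 72.373883, √(r_a2²−r_b2²) = 55.335629
base pitch p_b = π·m·cos α = 13.253392
CR = (72.373883 + 55.335629 − 295.405000·sin 20.70600°)/13.253392 = 1.755199
contact ratio ≈ 1.7552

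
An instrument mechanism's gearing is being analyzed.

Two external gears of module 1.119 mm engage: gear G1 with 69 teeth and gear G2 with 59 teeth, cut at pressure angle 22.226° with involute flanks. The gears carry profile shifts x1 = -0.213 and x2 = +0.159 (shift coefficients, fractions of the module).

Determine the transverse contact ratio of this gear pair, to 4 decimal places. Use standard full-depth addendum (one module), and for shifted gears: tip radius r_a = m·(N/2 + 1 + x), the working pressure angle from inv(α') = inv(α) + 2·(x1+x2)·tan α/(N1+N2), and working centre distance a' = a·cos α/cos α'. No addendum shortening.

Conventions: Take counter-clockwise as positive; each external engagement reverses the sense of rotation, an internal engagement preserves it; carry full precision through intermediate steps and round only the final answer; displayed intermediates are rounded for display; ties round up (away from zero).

1.6778

class = single-mesh tooth geometry [involute pair 69T × 59T, m = 1.119]
base radii: r_b1 = 35.737074, r_b2 = 30.557788
tip radii: r_a1 = 39.486153, r_a2 = 34.307421
inv(α') = inv(22.226°) + 2·(-0.213+0.159)·tan α/(69+59) = 0.02036024  ⇒  α' = 22.10699°
a' = a·cos α / cos α' = 71.6160·cos 22.226°/cos 22.10699° = 71.555420
action lengths: √(r_a1²−r_b1²) = 16.793386, √(r_a2²−r_b2²) = 15.595536
base pitch p_b = π·m·cos α = 3.254241
CR = (16.793386 + 15.595536 − 71.555420·sin 22.10699°)/3.254241 = 1.677796
contact ratio ≈ 1.6778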